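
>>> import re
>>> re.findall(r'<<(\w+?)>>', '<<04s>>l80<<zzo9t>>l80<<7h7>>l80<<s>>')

['04s', 'zzo9t', '7h7', 's']

Matches: at [0:7] match '<<04s>>', group 1 = '04s'; at [10:19] match '<<zzo9t>>', group 1 = 'zzo9t'; at [22:29] match '<<7h7>>', group 1 = '7h7'; at [32:37] match '<<s>>', group 1 = 's'.
Because there's exactly one group, `findall` drops the full match and keeps group 1 from each hit.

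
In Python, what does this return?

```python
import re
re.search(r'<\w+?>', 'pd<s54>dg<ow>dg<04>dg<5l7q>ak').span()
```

(2, 7)

The match spans [2:7] → '<s54>'.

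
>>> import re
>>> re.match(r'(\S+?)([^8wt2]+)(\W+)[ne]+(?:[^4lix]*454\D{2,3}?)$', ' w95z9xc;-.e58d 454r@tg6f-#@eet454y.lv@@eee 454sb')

None

This matches one or more of a non-whitespace character (lazy) (captured); then one or more of any character except [8wt2] (captured); then one or more of a non-word character (captured); then one or more of one of [ne]; then zero or more of any character except [4lix], then the literal '454', then 2 to 3 of a non-digit (lazy) (non-capturing group); then anchored at the end.
`match` is anchored at position 0; if the pattern doesn't fit there, it returns None.
Here the string doesn't start with a match, so the call returns None.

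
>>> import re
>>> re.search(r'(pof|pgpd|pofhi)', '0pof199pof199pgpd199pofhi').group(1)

'pof'

The match spans [1:4] → 'pof'.
Captured: group 1 = 'pof'.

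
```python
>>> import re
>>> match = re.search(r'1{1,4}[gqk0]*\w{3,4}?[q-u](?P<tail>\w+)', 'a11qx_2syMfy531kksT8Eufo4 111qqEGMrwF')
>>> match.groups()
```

Pattern: 1 to 4 of a literal '1', then zero or more of one of [gqk0], then 3 to 4 of a word character (lazy); then a character in [q-u]; then one or more of a word character (captured as 'tail').
Unlike `match`, `search` isn't anchored — it looks for the pattern anywhere in the string.
The match spans [1:25] → '11qx_2syMfy531kksT8Eufo4'.
Captured: group 1 = 'yMfy531kksT8Eufo4'.

('yMfy531kksT8Eufo4',)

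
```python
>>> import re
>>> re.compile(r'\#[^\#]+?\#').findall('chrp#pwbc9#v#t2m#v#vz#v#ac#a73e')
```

['#pwbc9#', '#t2m#', '#vz#', '#ac#']

`findall` yields the raw match text (4 of them) because the pattern has no groups.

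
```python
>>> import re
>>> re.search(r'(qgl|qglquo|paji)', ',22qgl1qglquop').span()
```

The match spans [3:6] → 'qgl'.

(3, 6)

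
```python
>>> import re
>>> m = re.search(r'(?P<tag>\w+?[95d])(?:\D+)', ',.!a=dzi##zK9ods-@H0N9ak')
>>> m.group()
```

Pattern: one or more of a word character (lazy), then one of [95d] (captured as 'tag'); then one or more of a non-digit (non-capturing group).
Unlike `match`, `search` isn't anchored — it looks for the pattern anywhere in the string.
The match spans [10:19] → 'zK9ods-@H'.
Captured: group 1 = 'zK9'.

'zK9ods-@H'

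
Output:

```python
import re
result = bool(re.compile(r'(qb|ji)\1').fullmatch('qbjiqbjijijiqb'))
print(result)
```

False

`\1` has to match the exact text group 1 already captured.
`re.fullmatch` requires the pattern to consume the entire string.
Here the pattern can't cover the whole string, so the call returns None, and `bool(None)` is False.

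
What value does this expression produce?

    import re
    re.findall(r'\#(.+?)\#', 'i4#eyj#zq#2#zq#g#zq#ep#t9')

['eyj', '2', 'g', 'ep']

The `?` after the quantifier makes it lazy — it takes as little as possible before letting the rest of the pattern try.
Scanning left to right: at [2:7] match '#eyj#', group 1 = 'eyj'; at [9:12] match '#2#', group 1 = '2'; at [14:17] match '#g#', group 1 = 'g'; at [19:23] match '#ep#', group 1 = 'ep'.
`findall` collects group 1 from each match (4 total).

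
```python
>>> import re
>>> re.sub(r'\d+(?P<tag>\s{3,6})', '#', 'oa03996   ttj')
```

'oa#ttj'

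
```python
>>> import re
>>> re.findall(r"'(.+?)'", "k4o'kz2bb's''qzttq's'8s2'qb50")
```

['kz2bb', "'qzttq", '8s2']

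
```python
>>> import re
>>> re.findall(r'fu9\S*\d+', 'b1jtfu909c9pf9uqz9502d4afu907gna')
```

Pattern: the literal 'fu9', then zero or more of a non-whitespace character; then one or more of a digit.
Walking the string: at [4:29] → 'fu909c9pf9uqz9502d4afu907'.
No capturing groups, so `findall` returns the 1 full match string.

['fu909c9pf9uqz9502d4afu907']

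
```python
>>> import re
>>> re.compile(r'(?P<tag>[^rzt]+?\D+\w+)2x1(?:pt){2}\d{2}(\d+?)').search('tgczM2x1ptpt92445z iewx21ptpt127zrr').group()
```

This matches one or more of any character except [rzt] (lazy), then one or more of a non-digit, then one or more of a word character (captured as 'tag'); then the literal '2x1', then the literal 'pt' repeated 2 times, then exactly 2 of a digit; then one or more of a digit (lazy) (captured).
The match spans [1:15] → 'gczM2x1ptpt924'.

'gczM2x1ptpt924'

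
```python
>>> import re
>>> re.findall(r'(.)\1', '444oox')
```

['4', 'o']

`\1` is not a pattern — it's the concrete string captured by group 1, re-applied verbatim.
Scanning left to right: at [0:2] match '44', group 1 = '4'; at [3:5] match 'oo', group 1 = 'o'.
Because there's exactly one group, `findall` drops the full match and keeps group 1 from each hit.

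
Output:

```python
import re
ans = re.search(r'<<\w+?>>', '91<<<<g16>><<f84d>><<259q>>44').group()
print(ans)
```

<<g16>>

The match spans [4:11] → '<<g16>>'.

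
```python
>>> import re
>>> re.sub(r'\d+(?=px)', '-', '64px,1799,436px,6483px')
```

'-px,1799,-px,-px'

Because the assertion is zero-width, the text it checks is not consumed and won't appear in the result.
Matches: at [0:2] → '64'; at [10:13] → '436'; at [16:20] → '6483'.
Every occurrence is swapped for '-'.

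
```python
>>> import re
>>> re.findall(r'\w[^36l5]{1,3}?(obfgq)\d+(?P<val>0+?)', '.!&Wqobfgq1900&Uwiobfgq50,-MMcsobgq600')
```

[('obfgq', '0'), ('obfgq', '0')]

Pattern: a word character, then 1 to 3 of any character except [36l5] (lazy); then the literal 'obf', then the literal 'gq' (captured); then one or more of a digit; then one or more of a literal '0' (lazy) (captured as 'val').
Walking the string: at [3:14] match 'Wqobfgq1900', groups = ('obfgq', '0'); at [15:25] match 'Uwiobfgq50', groups = ('obfgq', '0').
With 2 capturing groups, `findall` returns a 2-tuple per match.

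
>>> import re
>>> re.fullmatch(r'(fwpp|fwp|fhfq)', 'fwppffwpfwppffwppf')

`fullmatch` succeeds only if the pattern covers the string from start to end.
Here the string isn't matched end-to-end, so the call returns None.

None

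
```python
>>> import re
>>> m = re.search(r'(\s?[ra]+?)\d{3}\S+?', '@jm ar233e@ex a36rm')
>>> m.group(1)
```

' ar'

The match spans [3:10] → ' ar233e'.
Captured: group 1 = ' ar'.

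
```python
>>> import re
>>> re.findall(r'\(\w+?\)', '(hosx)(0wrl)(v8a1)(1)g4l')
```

Matches: at [0:6] → '(hosx)'; at [6:12] → '(0wrl)'; at [12:18] → '(v8a1)'; at [18:21] → '(1)'.
Since nothing is captured, `findall` lists the 4 matched substrings directly.

['(hosx)', '(0wrl)', '(v8a1)', '(1)']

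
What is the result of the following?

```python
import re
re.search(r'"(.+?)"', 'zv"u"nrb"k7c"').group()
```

'"u"'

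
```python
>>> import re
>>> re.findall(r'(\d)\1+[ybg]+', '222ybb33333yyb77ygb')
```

['2', '3', '7']

`\1` is not a pattern — it's the concrete string captured by group 1, re-applied verbatim.
Matches: at [0:6] match '222ybb', group 1 = '2'; at [6:14] match '33333yyb', group 1 = '3'; at [14:19] match '77ygb', group 1 = '7'.
`findall` collects group 1 from each match (3 total).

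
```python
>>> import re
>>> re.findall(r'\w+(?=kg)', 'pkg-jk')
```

Because the assertion is zero-width, the text it checks is not consumed and won't appear in the result.
Matches: at [0:1] → 'p'.
No capturing groups, so `findall` returns the 1 full match string.

['p']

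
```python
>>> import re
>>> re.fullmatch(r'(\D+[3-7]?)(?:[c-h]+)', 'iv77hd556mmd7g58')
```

None

Pattern: one or more of a non-digit, then optionally a character in [3-7] (captured); then one or more of a character in [c-h] (non-capturing group).
For `fullmatch`, every character of the input must be accounted for by the pattern.
Here the string isn't matched end-to-end, so the call returns None.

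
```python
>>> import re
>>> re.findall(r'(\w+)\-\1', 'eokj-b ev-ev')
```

`\1` is not a pattern — it's the concrete string captured by group 1, re-applied verbatim.
With a single group, `findall` returns only what that group captured — 1 item.

['ev']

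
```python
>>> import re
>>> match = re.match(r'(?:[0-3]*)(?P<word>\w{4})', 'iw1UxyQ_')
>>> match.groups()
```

('iw1U',)

Pattern: zero or more of a character in [0-3] (non-capturing group); then exactly 4 of a word character (captured as 'word').
`re.match` only tries the pattern at the start of the string.
The match spans [0:4] → 'iw1U'.
Captured: group 1 = 'iw1U'.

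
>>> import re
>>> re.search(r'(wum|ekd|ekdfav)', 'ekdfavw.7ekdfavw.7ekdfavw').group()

Branches in `(...|...)` are attempted left-to-right; the first branch that allows the whole pattern to succeed is taken.
`re.search` tries every starting position until one works.
The match spans [0:3] → 'ekd'.
Captured: group 1 = 'ekd'.

'ekd'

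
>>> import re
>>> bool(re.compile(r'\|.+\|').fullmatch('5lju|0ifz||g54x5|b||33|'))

For `fullmatch`, every character of the input must be accounted for by the pattern.
Here the string isn't matched end-to-end, so the call returns None, and `bool(None)` is False.

False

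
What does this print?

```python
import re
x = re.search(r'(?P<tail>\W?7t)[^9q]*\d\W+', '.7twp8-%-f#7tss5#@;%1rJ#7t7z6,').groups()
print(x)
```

The pattern matches optionally a non-word character, then the literal '7t' (captured as 'tail'); then zero or more of any character except [9q], then a digit; then one or more of a non-word character.
`re.search` tries every starting position until one works.
The match spans [0:30] → '.7twp8-%-f#7tss5#@;%1rJ#7t7z6,'.
Captured: group 1 = '.7t'.

('.7t',)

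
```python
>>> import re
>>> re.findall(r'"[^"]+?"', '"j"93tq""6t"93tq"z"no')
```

['"j"', '"6t"', '"z"']

Scanning left to right: at [0:3] → '"j"'; at [8:12] → '"6t"'; at [16:19] → '"z"'.
With no groups in the pattern, `findall` gives back each whole match — 3 here.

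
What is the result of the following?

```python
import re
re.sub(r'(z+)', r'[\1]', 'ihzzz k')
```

Each match is replaced using the text its own group 1 captured.

'ih[zzz] k'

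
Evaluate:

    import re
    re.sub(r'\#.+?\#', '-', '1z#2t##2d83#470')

'1z--470'

With the lazy modifier that quantifier settles for the fewest repetitions that let the rest of the pattern succeed (the atoms after it are unaffected and can still be greedy).
Matches: at [2:6] → '#2t#'; at [6:12] → '#2d83#'.
Each match is replaced by '-'.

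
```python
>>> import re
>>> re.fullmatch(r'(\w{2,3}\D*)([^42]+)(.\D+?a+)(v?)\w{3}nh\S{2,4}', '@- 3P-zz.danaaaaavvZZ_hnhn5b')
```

The pattern matches 2 to 3 of a word character, then zero or more of a non-digit (captured); then one or more of any character except [42] (captured); then any character, then one or more of a non-digit (lazy), then one or more of a literal 'a' (captured); then optionally a literal 'v' (captured); then exactly 3 of a word character, then the literal 'nh', then 2 to 4 of a non-whitespace character.
For `fullmatch`, every character of the input must be accounted for by the pattern.
Here there's no way to consume every character, so the call returns None.

None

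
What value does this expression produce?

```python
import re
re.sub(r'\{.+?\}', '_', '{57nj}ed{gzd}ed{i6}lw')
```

'_ed_ed_lw'

The `?` after the quantifier makes it lazy — it takes as little as possible before letting the rest of the pattern try.
`sub` substitutes '_' at each match site.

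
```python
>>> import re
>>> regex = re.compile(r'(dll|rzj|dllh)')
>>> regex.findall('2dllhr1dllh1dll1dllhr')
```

Alternation isn't longest-match — the leftmost alternative that fits at this position is chosen.
Walking the string: at [1:4] match 'dll', group 1 = 'dll'; at [7:10] match 'dll', group 1 = 'dll'; at [12:15] match 'dll', group 1 = 'dll'; at [16:19] match 'dll', group 1 = 'dll'.
One capturing group, so `findall` returns just the captured substring from each match — 4 in all.

['dll', 'dll', 'dll', 'dll']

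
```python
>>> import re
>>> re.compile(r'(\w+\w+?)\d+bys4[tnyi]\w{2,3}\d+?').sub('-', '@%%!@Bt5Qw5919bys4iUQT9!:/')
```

Every occurrence is swapped for '-'.

'@%%!@-!:/'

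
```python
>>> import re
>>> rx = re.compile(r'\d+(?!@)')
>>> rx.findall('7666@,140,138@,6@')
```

Because the assertion is negative and zero-width, positions next to the forbidden text are skipped.
Scanning left to right: at [0:3] → '766'; at [6:9] → '140'; at [10:12] → '13'.
`findall` yields the raw match text (3 of them) because the pattern has no groups.

['766', '140', '13']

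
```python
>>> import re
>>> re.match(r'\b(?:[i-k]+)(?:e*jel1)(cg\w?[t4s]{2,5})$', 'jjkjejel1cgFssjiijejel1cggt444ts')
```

None

This matches a word boundary (`\b`, zero-width); then one or more of a character in [i-k] (non-capturing group); then zero or more of the literal 'e', then the literal 'je', then the literal 'l1' (non-capturing group); then the literal 'cg', then optionally a word character, then 2 to 5 of one of [t4s] (captured); then anchored at the end.
With `match`, the pattern is implicitly anchored at the beginning.
Here the string doesn't start with a match, so the call returns None.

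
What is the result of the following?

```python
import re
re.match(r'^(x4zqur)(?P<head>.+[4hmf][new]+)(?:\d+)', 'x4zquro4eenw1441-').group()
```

`re.match` won't scan ahead — the pattern has to work from the very first character.
The match spans [0:16] → 'x4zquro4eenw1441'.

'x4zquro4eenw1441'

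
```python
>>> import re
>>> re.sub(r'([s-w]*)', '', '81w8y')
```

The pattern matches zero or more of a character in [s-w] (captured).
Matches: at [0:0] → ''; at [1:1] → ''; at [2:3] → 'w'; at [3:3] → ''; at [4:4] → ''; ….
`sub` substitutes '' at each match site.

'818y'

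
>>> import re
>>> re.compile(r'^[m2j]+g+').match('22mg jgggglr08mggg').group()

'22mg'

Pattern: anchored at the start of the string; then one or more of one of [m2j]; then one or more of a literal 'g'.
`match` is anchored at position 0; if the pattern doesn't fit there, it returns None.
The match spans [0:4] → '22mg'.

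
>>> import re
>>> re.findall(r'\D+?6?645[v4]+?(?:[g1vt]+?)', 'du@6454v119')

This matches one or more of a non-digit (lazy), then optionally a literal '6', then the literal '645'; then one or more of one of [v4] (lazy); then one or more of one of [g1vt] (lazy) (non-capturing group).
Matches: at [0:8] → 'du@6454v'.
No capturing groups, so `findall` returns the 1 full match string.

['du@6454v']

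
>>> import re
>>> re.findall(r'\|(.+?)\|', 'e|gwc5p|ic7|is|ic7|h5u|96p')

`findall` collects group 1 from each match (3 total).

['gwc5p', 'is', 'h5u']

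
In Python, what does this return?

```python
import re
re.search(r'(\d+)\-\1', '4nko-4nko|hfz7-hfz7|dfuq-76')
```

None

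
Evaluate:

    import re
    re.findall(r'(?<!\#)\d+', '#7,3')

['3']

Because the assertion is negative and zero-width, positions next to the forbidden text are skipped.
Since nothing is captured, `findall` lists the 1 matched substring directly.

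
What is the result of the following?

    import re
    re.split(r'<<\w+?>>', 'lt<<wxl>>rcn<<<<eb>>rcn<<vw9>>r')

['lt', 'rcn<<', 'rcn', 'r']

Matches to split on: at [2:9] → '<<wxl>>'; at [14:20] → '<<eb>>'; at [23:30] → '<<vw9>>'.
Each match becomes a cut point; 4 segments remain.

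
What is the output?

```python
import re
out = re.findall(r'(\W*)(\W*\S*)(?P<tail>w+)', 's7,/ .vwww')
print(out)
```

[(',/ .', 'vww', 'w')]

The pattern matches zero or more of a non-word character (captured); then zero or more of a non-word character, then zero or more of a non-whitespace character (captured); then one or more of a literal 'w' (captured as 'tail').
Matches: at [2:10] match ',/ .vwww', groups = (',/ .', 'vww', 'w').
Multiple groups make `findall` return tuples — one 3-tuple for the one match.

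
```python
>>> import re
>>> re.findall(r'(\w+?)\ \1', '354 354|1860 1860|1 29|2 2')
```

['354', '1860', '2']

The backreference `\1` re-matches whatever the first group consumed, character for character.
`findall` collects group 1 from each match (3 total).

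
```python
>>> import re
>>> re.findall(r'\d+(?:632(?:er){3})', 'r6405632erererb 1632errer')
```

['6405632ererer']

Since nothing is captured, `findall` lists the 1 matched substring directly.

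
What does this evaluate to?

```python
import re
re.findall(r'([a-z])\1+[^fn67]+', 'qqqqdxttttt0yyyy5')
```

A backreference is literal: `\1` must see the identical characters the first group matched.
Walking the string: at [0:17] match 'qqqqdxttttt0yyyy5', group 1 = 'q'.
One capturing group, so `findall` returns just the captured substring from the one match — 1 in all.

['q']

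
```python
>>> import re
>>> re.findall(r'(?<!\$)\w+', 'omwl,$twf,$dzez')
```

A negative assertion filters positions out without eating any characters.
Matches: at [0:4] → 'omwl'; at [7:9] → 'wf'; at [12:15] → 'zez'.
`findall` yields the raw match text (3 of them) because the pattern has no groups.

['omwl', 'wf', 'zez']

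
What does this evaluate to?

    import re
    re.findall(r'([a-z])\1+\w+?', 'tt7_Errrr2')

After group 1 captures some text, `\1` only succeeds where that same text appears again.
Because there's exactly one group, `findall` drops the full match and keeps group 1 from each hit.

['t', 'r']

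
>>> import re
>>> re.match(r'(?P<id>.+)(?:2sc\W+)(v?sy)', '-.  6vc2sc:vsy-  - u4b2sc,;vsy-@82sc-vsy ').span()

(0, 40)

Pattern: one or more of any character (captured as 'id'); then the literal '2sc', then one or more of a non-word character (non-capturing group); then optionally the literal 'v', then the literal 'sy' (captured).
`re.match` won't scan ahead — the pattern has to work from the very first character.
The match spans [0:40] → '-.  6vc2sc:vsy-  - u4b2sc,;vsy-@82sc-vsy'.
Captured: group 1 = '-.  6vc2sc:vsy-  - u4b2sc,;vsy-@8', group 2 = 'vsy'.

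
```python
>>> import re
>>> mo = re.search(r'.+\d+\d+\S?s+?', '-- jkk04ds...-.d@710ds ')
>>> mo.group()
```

This matches one or more of any character, then one or more of a digit, then one or more of a digit; then optionally a non-whitespace character, then one or more of a literal 's' (lazy).
Unlike `match`, `search` isn't anchored — it looks for the pattern anywhere in the string.
The match spans [0:22] → '-- jkk04ds...-.d@710ds'.

'-- jkk04ds...-.d@710ds'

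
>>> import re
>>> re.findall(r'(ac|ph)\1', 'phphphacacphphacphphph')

`\1` is not a pattern — it's the concrete string captured by group 1, re-applied verbatim.
One capturing group, so `findall` returns just the captured substring from each match — 4 in all.

['ph', 'ac', 'ph', 'ph']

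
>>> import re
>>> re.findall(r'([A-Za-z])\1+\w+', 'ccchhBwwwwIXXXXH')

`\1` has to match the exact text group 1 already captured.
Scanning left to right: at [0:16] match 'ccchhBwwwwIXXXXH', group 1 = 'c'.
Because there's exactly one group, `findall` drops the full match and keeps group 1 from the one hit.

['c']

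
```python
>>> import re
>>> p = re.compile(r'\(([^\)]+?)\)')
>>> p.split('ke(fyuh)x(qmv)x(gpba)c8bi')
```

['ke', 'fyuh', 'x', 'qmv', 'x', 'gpba', 'c8bi']

Matches to split on: at [2:8] → '(fyuh)'; at [9:14] → '(qmv)'; at [15:21] → '(gpba)'.
The group in the pattern means `split` returns the separators' captures alongside the pieces.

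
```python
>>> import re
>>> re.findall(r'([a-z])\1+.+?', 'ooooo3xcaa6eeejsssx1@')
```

['o', 'a', 'e', 's']

The backreference `\1` re-matches whatever the first group consumed, character for character.
Matches: at [0:6] match 'ooooo3', group 1 = 'o'; at [8:11] match 'aa6', group 1 = 'a'; at [11:15] match 'eeej', group 1 = 'e'; at [15:19] match 'sssx', group 1 = 's'.
`findall` collects group 1 from each match (4 total).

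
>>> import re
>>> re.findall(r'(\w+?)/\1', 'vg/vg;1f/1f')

['vg', '1f']

`\1` is not a pattern — it's the concrete string captured by group 1, re-applied verbatim.
Matches: at [0:5] match 'vg/vg', group 1 = 'vg'; at [6:11] match '1f/1f', group 1 = '1f'.
`findall` collects group 1 from each match (2 total).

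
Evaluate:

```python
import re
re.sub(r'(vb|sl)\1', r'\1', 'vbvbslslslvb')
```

`\1` has to match the exact text group 1 already captured.
Matches: at [0:4] → 'vbvb'; at [4:8] → 'slsl'.
Each match is replaced using the text its own group 1 captured.

'vbslslvb'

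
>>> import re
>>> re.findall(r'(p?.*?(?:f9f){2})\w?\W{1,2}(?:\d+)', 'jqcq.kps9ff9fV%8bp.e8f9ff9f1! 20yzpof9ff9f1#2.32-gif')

['jqcq.kps9ff9fV%8bp.e8f9ff9f', 'yzpof9ff9f']

The pattern matches optionally the literal 'p', then zero or more of any character (lazy), then the literal 'f9f' repeated 2 times (captured); then optionally a word character, then 1 to 2 of a non-word character; then one or more of a digit (non-capturing group).
With a single group, `findall` returns only what that group captured — 2 items.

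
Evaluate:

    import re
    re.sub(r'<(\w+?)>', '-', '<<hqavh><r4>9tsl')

'<--9tsl'

`sub` substitutes '-' at each match site.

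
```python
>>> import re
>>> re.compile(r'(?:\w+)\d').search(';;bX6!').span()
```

This matches one or more of a word character (non-capturing group); then a digit.
`search` walks the string left to right and returns the first match it finds.
The match spans [2:5] → 'bX6'.

(2, 5)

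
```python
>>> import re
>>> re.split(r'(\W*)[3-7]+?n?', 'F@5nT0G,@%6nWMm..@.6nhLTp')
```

['F', '@', 'T0G', ',@%', 'WMm', '..@.', 'hLTp']

This matches zero or more of a non-word character (captured); then one or more of a character in [3-7] (lazy), then optionally the literal 'n'.
`re.split` interleaves the captured-group text with the surrounding fragments.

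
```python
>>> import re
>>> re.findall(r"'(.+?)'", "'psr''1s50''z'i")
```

['psr', '1s50', 'z']

Lazy quantifiers expand one character at a time until the remainder of the pattern can match.
Because there's exactly one group, `findall` drops the full match and keeps group 1 from each hit.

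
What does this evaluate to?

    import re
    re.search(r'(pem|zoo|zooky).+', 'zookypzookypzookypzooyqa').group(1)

'zoo'

Alternation tries branches left to right and keeps the first one that lets the overall match succeed at that position.
`search` walks the string left to right and returns the first match it finds.
The match spans [0:24] → 'zookypzookypzookypzooyqa'.
Captured: group 1 = 'zoo'.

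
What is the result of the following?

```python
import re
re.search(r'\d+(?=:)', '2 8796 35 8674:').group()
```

'8674'

The `(?=…)`/`(?<=…)` assertion just peeks at neighbouring text; it doesn't advance the match position.
The match spans [10:14] → '8674'.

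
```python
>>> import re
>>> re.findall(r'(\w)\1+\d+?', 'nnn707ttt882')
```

['n', 't']

A backreference is literal: `\1` must see the identical characters the first group matched.
Matches: at [0:4] match 'nnn7', group 1 = 'n'; at [6:10] match 'ttt8', group 1 = 't'.
`findall` collects group 1 from each match (2 total).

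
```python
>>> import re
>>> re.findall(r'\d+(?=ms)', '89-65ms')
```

['65']

The positive lookaround only admits positions where the adjacent text matches; those characters stay outside the span.
Scanning left to right: at [3:5] → '65'.
Since nothing is captured, `findall` lists the 1 matched substring directly.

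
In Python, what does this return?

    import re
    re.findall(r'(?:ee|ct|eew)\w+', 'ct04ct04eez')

Scanning left to right: at [0:11] → 'ct04ct04eez'.
No capturing groups, so `findall` returns the 1 full match string.

['ct04ct04eez']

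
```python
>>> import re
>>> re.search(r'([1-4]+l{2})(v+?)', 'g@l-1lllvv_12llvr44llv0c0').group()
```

'12llv'

The pattern matches one or more of a character in [1-4], then exactly 2 of a literal 'l' (captured); then one or more of a literal 'v' (lazy) (captured).
Unlike `match`, `search` isn't anchored — it looks for the pattern anywhere in the string.
The match spans [11:16] → '12llv'.
Captured: group 1 = '12ll', group 2 = 'v'.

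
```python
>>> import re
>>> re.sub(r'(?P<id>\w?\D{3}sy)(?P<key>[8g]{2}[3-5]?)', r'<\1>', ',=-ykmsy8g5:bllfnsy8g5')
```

',=-<ykmsy>:b<llfnsy>'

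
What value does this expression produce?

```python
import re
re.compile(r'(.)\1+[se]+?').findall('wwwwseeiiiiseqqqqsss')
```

['w', 'i', 'q']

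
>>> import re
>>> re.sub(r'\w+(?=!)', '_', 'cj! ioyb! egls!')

'_! _! _!'

The positive lookaround only admits positions where the adjacent text matches; those characters stay outside the span.
Matches: at [0:2] → 'cj'; at [4:8] → 'ioyb'; at [10:14] → 'egls'.
`sub` substitutes '_' at each match site.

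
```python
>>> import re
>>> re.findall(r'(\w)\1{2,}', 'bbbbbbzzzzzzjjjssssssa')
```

The backreference `\1` re-matches whatever the first group consumed, character for character.
One capturing group, so `findall` returns just the captured substring from each match — 4 in all.

['b', 'z', 'j', 's']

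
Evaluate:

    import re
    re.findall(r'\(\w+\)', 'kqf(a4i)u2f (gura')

['(a4i)']

Scanning left to right: at [3:8] → '(a4i)'.
With no groups in the pattern, `findall` gives back each whole match — 1 here.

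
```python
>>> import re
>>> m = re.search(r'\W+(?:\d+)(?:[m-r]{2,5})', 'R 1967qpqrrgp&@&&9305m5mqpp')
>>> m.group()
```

The pattern matches one or more of a non-word character; then one or more of a digit (non-capturing group); then 2 to 5 of a character in [m-r] (non-capturing group).
`re.search` tries every starting position until one works.
The match spans [1:11] → ' 1967qpqrr'.

' 1967qpqrr'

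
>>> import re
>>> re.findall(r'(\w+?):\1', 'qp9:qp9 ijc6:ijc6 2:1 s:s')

After group 1 captures some text, `\1` only succeeds where that same text appears again.
Scanning left to right: at [0:7] match 'qp9:qp9', group 1 = 'qp9'; at [8:17] match 'ijc6:ijc6', group 1 = 'ijc6'; at [22:25] match 's:s', group 1 = 's'.
Because there's exactly one group, `findall` drops the full match and keeps group 1 from each hit.

['qp9', 'ijc6', 's']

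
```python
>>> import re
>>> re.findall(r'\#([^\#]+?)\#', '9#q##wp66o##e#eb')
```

['q', 'wp66o', 'e']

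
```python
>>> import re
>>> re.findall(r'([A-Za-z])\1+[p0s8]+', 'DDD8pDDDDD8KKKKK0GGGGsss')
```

['D', 'D', 'K', 'G']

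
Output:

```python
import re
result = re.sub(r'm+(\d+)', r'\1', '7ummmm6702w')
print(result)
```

Pattern: one or more of a literal 'm'; then one or more of a digit (captured).
`\1` in the replacement pulls in group 1's text for each match.

7u6702w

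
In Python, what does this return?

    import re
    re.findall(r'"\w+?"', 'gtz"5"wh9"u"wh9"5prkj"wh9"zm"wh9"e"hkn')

Matches: at [3:6] → '"5"'; at [9:12] → '"u"'; at [15:22] → '"5prkj"'; at [25:29] → '"zm"'; at [32:35] → '"e"'.
`findall` yields the raw match text (5 of them) because the pattern has no groups.

['"5"', '"u"', '"5prkj"', '"zm"', '"e"']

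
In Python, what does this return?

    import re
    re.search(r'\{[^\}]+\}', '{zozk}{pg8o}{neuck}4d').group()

'{zozk}'

Unlike `match`, `search` isn't anchored — it looks for the pattern anywhere in the string.
The match spans [0:6] → '{zozk}'.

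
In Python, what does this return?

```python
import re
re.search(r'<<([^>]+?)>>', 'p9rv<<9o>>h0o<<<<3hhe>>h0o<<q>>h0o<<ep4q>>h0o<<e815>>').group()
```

The match spans [4:10] → '<<9o>>'.

'<<9o>>'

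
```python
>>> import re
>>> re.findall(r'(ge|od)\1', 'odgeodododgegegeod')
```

['od', 'ge']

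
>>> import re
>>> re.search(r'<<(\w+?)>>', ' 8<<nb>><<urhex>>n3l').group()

'<<nb>>'

`search` walks the string left to right and returns the first match it finds.
The match spans [2:8] → '<<nb>>'.
Captured: group 1 = 'nb'.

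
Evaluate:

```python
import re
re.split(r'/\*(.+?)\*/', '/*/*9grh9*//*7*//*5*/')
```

Matches to split on: at [0:11] → '/*/*9grh9*/'; at [11:16] → '/*7*/'; at [16:21] → '/*5*/'.
Because the pattern has a capturing group, `split` also inserts each captured text between the pieces.

['', '/*9grh9', '', '7', '', '5', '']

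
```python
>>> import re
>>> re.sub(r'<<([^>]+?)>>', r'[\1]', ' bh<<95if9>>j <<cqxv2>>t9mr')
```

' bh[95if9]j [cqxv2]t9mr'

Matches: at [3:12] → '<<95if9>>'; at [14:23] → '<<cqxv2>>'.
The replacement refers to a captured group, so each match is rewritten using its own captured text.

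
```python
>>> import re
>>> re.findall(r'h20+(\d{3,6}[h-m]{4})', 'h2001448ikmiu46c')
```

The pattern matches the literal 'h2', then one or more of the literal '0'; then 3 to 6 of a digit, then exactly 4 of a character in [h-m] (captured).
Walking the string: at [0:12] match 'h2001448ikmi', group 1 = '1448ikmi'.
`findall` collects group 1 from the one match (1 total).

['1448ikmi']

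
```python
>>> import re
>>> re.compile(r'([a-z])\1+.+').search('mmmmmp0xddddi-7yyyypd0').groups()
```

The match spans [0:22] → 'mmmmmp0xddddi-7yyyypd0'.
Captured: group 1 = 'm'.

('m',)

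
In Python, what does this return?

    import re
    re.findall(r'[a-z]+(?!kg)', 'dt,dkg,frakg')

['dt', 'dkg', 'frakg']

`(?!…)`/`(?<!…)` only lets a position through if the neighbouring text does NOT match; no characters are consumed.
Walking the string: at [0:2] → 'dt'; at [3:6] → 'dkg'; at [7:12] → 'frakg'.
`findall` yields the raw match text (3 of them) because the pattern has no groups.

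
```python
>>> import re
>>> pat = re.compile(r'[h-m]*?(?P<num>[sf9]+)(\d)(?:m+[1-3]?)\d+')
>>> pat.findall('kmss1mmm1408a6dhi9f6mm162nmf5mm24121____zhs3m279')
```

Pattern: zero or more of a character in [h-m] (lazy); then one or more of one of [sf9] (captured as 'num'); then a digit (captured); then one or more of the literal 'm', then optionally a character in [1-3] (non-capturing group); then one or more of a digit.
Matches: at [0:12] match 'kmss1mmm1408', groups = ('ss', '1'); at [15:25] match 'hi9f6mm162', groups = ('9f', '6'); at [26:36] match 'mf5mm24121', groups = ('f', '5'); at [41:48] match 'hs3m279', groups = ('s', '3').
Multiple groups make `findall` return tuples — one 2-tuple for each match.

[('ss', '1'), ('9f', '6'), ('f', '5'), ('s', '3')]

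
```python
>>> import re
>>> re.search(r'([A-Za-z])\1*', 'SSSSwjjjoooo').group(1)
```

`\1` is not a pattern — it's the concrete string captured by group 1, re-applied verbatim.
Unlike `match`, `search` isn't anchored — it looks for the pattern anywhere in the string.
The match spans [0:4] → 'SSSS'.
Captured: group 1 = 'S'.

'S'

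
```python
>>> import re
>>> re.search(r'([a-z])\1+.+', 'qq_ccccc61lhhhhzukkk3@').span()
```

`\1` is not a pattern — it's the concrete string captured by group 1, re-applied verbatim.
`re.search` tries every starting position until one works.
The match spans [0:22] → 'qq_ccccc61lhhhhzukkk3@'.
Captured: group 1 = 'q'.

(0, 22)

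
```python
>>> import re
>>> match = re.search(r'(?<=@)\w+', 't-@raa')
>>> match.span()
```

The `(?=…)`/`(?<=…)` assertion just peeks at neighbouring text; it doesn't advance the match position.
The match spans [3:6] → 'raa'.

(3, 6)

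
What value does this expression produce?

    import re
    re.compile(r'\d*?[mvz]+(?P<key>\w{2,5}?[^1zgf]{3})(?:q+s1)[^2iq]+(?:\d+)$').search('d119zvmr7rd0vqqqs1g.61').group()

The pattern matches zero or more of a digit (lazy); then one or more of one of [mvz]; then 2 to 5 of a word character (lazy), then exactly 3 of any character except [1zgf] (captured as 'key'); then one or more of a literal 'q', then the literal 's1' (non-capturing group); then one or more of any character except [2iq]; then one or more of a digit (non-capturing group); then anchored at the end.
The match spans [1:22] → '119zvmr7rd0vqqqs1g.61'.

'119zvmr7rd0vqqqs1g.61'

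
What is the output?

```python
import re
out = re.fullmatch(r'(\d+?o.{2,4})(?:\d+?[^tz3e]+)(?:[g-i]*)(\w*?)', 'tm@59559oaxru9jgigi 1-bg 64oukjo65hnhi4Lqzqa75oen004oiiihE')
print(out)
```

None

For `fullmatch`, every character of the input must be accounted for by the pattern.
Here there's no way to consume every character, so the call returns None.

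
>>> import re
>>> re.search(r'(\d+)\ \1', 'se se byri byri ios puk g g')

None

A backreference is literal: `\1` must see the identical characters the first group matched.
Here nothing in the string fits, so the call returns None.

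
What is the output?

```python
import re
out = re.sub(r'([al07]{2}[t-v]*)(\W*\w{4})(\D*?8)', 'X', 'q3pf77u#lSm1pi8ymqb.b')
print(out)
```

Every occurrence is swapped for 'X'.

q3pfXymqb.b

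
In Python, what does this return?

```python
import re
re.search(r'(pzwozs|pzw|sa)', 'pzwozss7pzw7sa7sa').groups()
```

Alternation tries branches left to right and keeps the first one that lets the overall match succeed at that position.
Unlike `match`, `search` isn't anchored — it looks for the pattern anywhere in the string.
The match spans [0:6] → 'pzwozs'.
Captured: group 1 = 'pzwozs'.

('pzwozs',)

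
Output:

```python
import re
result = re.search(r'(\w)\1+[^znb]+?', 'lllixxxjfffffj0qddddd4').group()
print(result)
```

llli

A backreference is literal: `\1` must see the identical characters the first group matched.
The match spans [0:4] → 'llli'.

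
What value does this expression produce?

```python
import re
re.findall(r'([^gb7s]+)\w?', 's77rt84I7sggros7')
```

One capturing group, so `findall` returns just the captured substring from each match — 2 in all.

['rt84I', 'ro']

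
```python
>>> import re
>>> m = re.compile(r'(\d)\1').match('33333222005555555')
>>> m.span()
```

(0, 2)

The backreference `\1` re-matches whatever the first group consumed, character for character.
`re.match` won't scan ahead — the pattern has to work from the very first character.
The match spans [0:2] → '33'.
Captured: group 1 = '3'.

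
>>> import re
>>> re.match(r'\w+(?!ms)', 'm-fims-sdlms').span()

(0, 1)

`(?!…)`/`(?<!…)` only lets a position through if the neighbouring text does NOT match; no characters are consumed.
With `match`, the pattern is implicitly anchored at the beginning.
The match spans [0:1] → 'm'.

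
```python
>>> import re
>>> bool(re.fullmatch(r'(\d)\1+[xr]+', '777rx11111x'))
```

False

The backreference `\1` re-matches whatever the first group consumed, character for character.
For `fullmatch`, every character of the input must be accounted for by the pattern.
Here the string isn't matched end-to-end, so the call returns None, and `bool(None)` is False.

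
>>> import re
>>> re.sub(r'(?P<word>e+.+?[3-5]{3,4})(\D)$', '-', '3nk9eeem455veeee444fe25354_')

'3nk9-'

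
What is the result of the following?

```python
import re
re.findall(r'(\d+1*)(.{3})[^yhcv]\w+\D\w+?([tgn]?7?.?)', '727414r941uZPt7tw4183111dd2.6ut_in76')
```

[('727414', 'r94', 'u')]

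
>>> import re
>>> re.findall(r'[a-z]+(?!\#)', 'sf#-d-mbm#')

['s', 'd', 'mb']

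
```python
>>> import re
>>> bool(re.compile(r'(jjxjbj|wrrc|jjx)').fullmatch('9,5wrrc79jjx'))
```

`re.fullmatch` requires the pattern to consume the entire string.
Here the string isn't matched end-to-end, so the call returns None, and `bool(None)` is False.

False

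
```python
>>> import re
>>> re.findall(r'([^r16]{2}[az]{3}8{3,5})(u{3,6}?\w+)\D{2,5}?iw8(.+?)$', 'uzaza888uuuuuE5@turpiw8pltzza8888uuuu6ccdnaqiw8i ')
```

The pattern matches exactly 2 of any character except [r16], then exactly 3 of one of [az], then 3 to 5 of the literal '8' (captured); then 3 to 6 of the literal 'u' (lazy), then one or more of a word character (captured); then 2 to 5 of a non-digit (lazy), then the literal 'iw8'; then one or more of any character (lazy) (captured); then anchored at the end.
Matches: at [0:49] match 'uzaza888uuuuuE5@turpiw8pltzza8888uuuu6ccdnaqiw8i ', groups = ('uzaza888', 'uuuuuE5', 'pltzza8888uuuu6ccdnaqiw8i ').
`findall` packs the 3 group values into a tuple for every match.

[('uzaza888', 'uuuuuE5', 'pltzza8888uuuu6ccdnaqiw8i ')]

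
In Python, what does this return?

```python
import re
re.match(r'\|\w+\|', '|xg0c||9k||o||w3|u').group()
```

'|xg0c|'

`match` is anchored at position 0; if the pattern doesn't fit there, it returns None.
The match spans [0:6] → '|xg0c|'.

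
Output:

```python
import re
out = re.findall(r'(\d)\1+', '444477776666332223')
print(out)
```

The backreference `\1` re-matches whatever the first group consumed, character for character.
Scanning left to right: at [0:4] match '4444', group 1 = '4'; at [4:8] match '7777', group 1 = '7'; at [8:12] match '6666', group 1 = '6'; at [12:14] match '33', group 1 = '3'; at [14:17] match '222', group 1 = '2'.
With a single group, `findall` returns only what that group captured — 5 items.

['4', '7', '6', '3', '2']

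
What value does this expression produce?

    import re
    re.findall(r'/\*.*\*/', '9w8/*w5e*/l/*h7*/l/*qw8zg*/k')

['/*w5e*/l/*h7*/l/*qw8zg*/']

`findall` yields the raw match text (1 of them) because the pattern has no groups.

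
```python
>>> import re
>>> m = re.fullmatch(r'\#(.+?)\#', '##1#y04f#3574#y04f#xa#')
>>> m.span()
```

`re.fullmatch` is like wrapping the pattern in `^…$` (in single-line mode).
The match spans [0:22] → '##1#y04f#3574#y04f#xa#'.

(0, 22)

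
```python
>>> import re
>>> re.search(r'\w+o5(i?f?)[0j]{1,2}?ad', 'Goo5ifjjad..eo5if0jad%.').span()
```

The match spans [0:10] → 'Goo5ifjjad'.

(0, 10)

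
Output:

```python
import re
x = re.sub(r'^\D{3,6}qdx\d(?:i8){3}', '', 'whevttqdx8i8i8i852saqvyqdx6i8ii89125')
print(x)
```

The pattern matches anchored at the start of the string; then 3 to 6 of a non-digit, then the literal 'qdx'; then a digit, then the literal 'i8' repeated 3 times.
Matches: at [0:16] → 'whevttqdx8i8i8i8'.
Each match is replaced by ''.

52saqvyqdx6i8ii89125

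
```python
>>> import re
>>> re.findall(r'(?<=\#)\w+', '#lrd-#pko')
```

['lrd', 'pko']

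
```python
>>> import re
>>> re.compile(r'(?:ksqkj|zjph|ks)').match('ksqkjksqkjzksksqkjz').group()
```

'ksqkj'

With `match`, the pattern is implicitly anchored at the beginning.
The match spans [0:5] → 'ksqkj'.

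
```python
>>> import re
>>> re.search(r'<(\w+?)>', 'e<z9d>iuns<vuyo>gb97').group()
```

'<z9d>'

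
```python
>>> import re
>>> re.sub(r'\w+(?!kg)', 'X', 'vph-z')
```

The negative lookaround is zero-width — it rules out positions where the adjacent text would match, without consuming anything.
Matches: at [0:3] → 'vph'; at [4:5] → 'z'.
Every occurrence is swapped for 'X'.

'X-X'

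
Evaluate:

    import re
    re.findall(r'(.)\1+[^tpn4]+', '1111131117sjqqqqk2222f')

After group 1 captures some text, `\1` only succeeds where that same text appears again.
Because there's exactly one group, `findall` drops the full match and keeps group 1 from the one hit.

['1']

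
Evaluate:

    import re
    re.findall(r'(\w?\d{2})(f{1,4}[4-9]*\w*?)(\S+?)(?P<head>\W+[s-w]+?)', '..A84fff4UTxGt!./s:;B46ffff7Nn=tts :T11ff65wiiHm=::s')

[('A84', 'fff4', 'UTxGt', '!./s'), ('B46', 'ffff7', 'Nn', '=t'), ('T11', 'ff65', 'wiiHm', '=::s')]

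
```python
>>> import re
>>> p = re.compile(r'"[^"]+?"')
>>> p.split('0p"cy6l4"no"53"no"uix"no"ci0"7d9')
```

Matches to split on: at [2:9] → '"cy6l4"'; at [11:15] → '"53"'; at [17:22] → '"uix"'; at [24:29] → '"ci0"'.
Splitting on the pattern gives 5 pieces.

['0p', 'no', 'no', 'no', '7d9']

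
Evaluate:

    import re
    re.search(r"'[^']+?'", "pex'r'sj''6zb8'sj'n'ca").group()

"'r'"

Unlike `match`, `search` isn't anchored — it looks for the pattern anywhere in the string.
The match spans [3:6] → "'r'".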